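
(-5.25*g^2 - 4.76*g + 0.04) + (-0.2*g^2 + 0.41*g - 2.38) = -5.45*g^2 - 4.35*g - 2.34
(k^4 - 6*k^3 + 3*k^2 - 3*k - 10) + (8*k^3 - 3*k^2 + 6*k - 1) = k^4 + 2*k^3 + 3*k - 11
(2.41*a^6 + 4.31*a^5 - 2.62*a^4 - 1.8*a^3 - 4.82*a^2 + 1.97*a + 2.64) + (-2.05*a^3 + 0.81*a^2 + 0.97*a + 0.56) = 2.41*a^6 + 4.31*a^5 - 2.62*a^4 - 3.85*a^3 - 4.01*a^2 + 2.94*a + 3.2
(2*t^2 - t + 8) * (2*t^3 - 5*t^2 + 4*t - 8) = 4*t^5 - 12*t^4 + 29*t^3 - 60*t^2 + 40*t - 64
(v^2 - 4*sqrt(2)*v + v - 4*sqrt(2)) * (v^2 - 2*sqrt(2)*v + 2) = v^4 - 6*sqrt(2)*v^3 + v^3 - 6*sqrt(2)*v^2 + 18*v^2 - 8*sqrt(2)*v + 18*v - 8*sqrt(2)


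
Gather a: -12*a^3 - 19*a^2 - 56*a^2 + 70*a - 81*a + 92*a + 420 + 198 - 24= -12*a^3 - 75*a^2 + 81*a + 594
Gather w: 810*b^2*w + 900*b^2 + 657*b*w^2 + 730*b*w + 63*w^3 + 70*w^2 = 900*b^2 + 63*w^3 + w^2*(657*b + 70) + w*(810*b^2 + 730*b)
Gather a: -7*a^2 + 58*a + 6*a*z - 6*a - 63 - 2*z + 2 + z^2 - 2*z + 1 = -7*a^2 + a*(6*z + 52) + z^2 - 4*z - 60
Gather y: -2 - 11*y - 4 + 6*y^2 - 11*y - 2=6*y^2 - 22*y - 8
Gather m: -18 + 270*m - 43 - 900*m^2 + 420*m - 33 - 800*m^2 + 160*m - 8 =-1700*m^2 + 850*m - 102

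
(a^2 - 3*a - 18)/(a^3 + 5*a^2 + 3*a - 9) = (a - 6)/(a^2 + 2*a - 3)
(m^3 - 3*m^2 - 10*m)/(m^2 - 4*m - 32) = m*(-m^2 + 3*m + 10)/(-m^2 + 4*m + 32)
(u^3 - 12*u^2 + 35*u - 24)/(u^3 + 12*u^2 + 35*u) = (u^3 - 12*u^2 + 35*u - 24)/(u*(u^2 + 12*u + 35))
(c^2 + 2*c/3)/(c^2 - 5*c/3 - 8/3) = c*(3*c + 2)/(3*c^2 - 5*c - 8)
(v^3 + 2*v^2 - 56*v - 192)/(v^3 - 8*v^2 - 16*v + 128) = (v + 6)/(v - 4)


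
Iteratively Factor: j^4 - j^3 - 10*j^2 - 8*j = (j - 4)*(j^3 + 3*j^2 + 2*j) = j*(j - 4)*(j^2 + 3*j + 2) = j*(j - 4)*(j + 1)*(j + 2)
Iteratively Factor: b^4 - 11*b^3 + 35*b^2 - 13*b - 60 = (b - 5)*(b^3 - 6*b^2 + 5*b + 12) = (b - 5)*(b + 1)*(b^2 - 7*b + 12) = (b - 5)*(b - 4)*(b + 1)*(b - 3)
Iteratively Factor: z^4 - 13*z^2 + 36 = (z - 3)*(z^3 + 3*z^2 - 4*z - 12) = (z - 3)*(z - 2)*(z^2 + 5*z + 6) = (z - 3)*(z - 2)*(z + 3)*(z + 2)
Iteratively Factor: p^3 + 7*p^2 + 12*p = (p + 3)*(p^2 + 4*p) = (p + 3)*(p + 4)*(p)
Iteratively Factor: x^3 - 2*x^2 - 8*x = (x)*(x^2 - 2*x - 8) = x*(x - 4)*(x + 2)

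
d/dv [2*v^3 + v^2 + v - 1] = 6*v^2 + 2*v + 1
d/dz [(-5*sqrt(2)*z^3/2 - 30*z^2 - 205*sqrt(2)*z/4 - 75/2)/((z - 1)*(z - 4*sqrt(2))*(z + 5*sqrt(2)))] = 5*(2*sqrt(2)*z^4 + 20*z^4 + 8*z^3 + 242*sqrt(2)*z^3 - 257*sqrt(2)*z^2 + 1132*z^2 - 1980*z + 60*sqrt(2)*z - 1670*sqrt(2) - 1200)/(4*(z^6 - 2*z^5 + 2*sqrt(2)*z^5 - 77*z^4 - 4*sqrt(2)*z^4 - 78*sqrt(2)*z^3 + 156*z^3 + 160*sqrt(2)*z^2 + 1522*z^2 - 3200*z - 80*sqrt(2)*z + 1600))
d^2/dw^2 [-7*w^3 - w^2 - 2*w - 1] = -42*w - 2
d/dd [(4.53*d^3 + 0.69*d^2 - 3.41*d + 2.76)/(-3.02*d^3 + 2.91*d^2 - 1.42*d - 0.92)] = (15.2661*d^4 - 33.4616*d^3 + 21.4461*d^2 - 17.3328*d + 7.0564)/(9.1204*d^6 - 17.5764*d^5 + 17.0449*d^4 - 2.7076*d^3 - 3.338*d^2 + 2.6128*d + 0.8464)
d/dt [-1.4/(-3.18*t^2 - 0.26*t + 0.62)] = (-8.904*t - 0.364)/(3.18*t^2 + 0.26*t - 0.62)^2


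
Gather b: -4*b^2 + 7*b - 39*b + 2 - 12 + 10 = -4*b^2 - 32*b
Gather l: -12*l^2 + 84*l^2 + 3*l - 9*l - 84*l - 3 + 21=72*l^2 - 90*l + 18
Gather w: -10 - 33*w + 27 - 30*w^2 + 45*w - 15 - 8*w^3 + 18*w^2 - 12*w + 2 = -8*w^3 - 12*w^2 + 4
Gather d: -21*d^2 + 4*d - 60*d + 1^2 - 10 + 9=-21*d^2 - 56*d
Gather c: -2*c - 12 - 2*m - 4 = -2*c - 2*m - 16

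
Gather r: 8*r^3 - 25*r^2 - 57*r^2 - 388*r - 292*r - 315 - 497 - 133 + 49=8*r^3 - 82*r^2 - 680*r - 896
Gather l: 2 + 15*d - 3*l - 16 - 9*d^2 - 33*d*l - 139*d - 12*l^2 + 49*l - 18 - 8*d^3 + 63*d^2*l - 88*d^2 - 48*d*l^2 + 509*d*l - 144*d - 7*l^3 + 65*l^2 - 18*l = -8*d^3 - 97*d^2 - 268*d - 7*l^3 + l^2*(53 - 48*d) + l*(63*d^2 + 476*d + 28) - 32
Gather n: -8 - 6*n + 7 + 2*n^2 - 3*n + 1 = 2*n^2 - 9*n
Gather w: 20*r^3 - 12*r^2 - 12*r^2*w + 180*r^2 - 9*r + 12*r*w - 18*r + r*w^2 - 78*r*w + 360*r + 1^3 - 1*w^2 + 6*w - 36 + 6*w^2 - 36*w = 20*r^3 + 168*r^2 + 333*r + w^2*(r + 5) + w*(-12*r^2 - 66*r - 30) - 35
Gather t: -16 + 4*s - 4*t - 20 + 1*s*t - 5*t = 4*s + t*(s - 9) - 36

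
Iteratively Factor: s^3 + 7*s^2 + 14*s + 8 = (s + 1)*(s^2 + 6*s + 8) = (s + 1)*(s + 4)*(s + 2)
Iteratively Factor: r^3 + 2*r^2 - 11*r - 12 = (r - 3)*(r^2 + 5*r + 4) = (r - 3)*(r + 4)*(r + 1)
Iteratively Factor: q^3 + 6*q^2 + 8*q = (q)*(q^2 + 6*q + 8) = q*(q + 4)*(q + 2)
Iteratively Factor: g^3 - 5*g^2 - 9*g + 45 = (g - 3)*(g^2 - 2*g - 15) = (g - 3)*(g + 3)*(g - 5)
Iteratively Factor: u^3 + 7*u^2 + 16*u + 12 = (u + 2)*(u^2 + 5*u + 6) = (u + 2)*(u + 3)*(u + 2)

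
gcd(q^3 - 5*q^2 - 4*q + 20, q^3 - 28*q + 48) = q - 2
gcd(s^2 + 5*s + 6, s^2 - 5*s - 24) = s + 3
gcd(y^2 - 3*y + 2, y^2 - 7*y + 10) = y - 2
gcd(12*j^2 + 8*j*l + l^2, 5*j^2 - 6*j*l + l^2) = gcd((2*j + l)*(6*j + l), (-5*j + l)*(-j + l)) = 1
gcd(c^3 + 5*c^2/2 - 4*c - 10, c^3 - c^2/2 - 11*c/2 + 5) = c^2 + c/2 - 5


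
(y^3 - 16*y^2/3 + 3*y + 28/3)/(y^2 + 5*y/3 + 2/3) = (3*y^2 - 19*y + 28)/(3*y + 2)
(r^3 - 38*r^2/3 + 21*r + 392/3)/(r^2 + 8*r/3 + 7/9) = 3*(r^2 - 15*r + 56)/(3*r + 1)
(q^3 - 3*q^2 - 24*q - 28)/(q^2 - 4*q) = (q^3 - 3*q^2 - 24*q - 28)/(q*(q - 4))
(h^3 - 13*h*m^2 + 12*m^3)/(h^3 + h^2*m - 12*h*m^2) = (h - m)/h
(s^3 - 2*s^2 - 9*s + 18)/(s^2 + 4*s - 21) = (s^2 + s - 6)/(s + 7)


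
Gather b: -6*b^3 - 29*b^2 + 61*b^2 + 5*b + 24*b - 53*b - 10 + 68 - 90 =-6*b^3 + 32*b^2 - 24*b - 32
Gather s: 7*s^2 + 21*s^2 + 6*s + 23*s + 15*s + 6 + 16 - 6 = 28*s^2 + 44*s + 16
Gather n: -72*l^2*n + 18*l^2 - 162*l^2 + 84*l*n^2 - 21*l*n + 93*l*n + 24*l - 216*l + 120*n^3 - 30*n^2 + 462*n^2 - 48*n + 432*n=-144*l^2 - 192*l + 120*n^3 + n^2*(84*l + 432) + n*(-72*l^2 + 72*l + 384)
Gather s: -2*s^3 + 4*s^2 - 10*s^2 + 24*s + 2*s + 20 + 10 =-2*s^3 - 6*s^2 + 26*s + 30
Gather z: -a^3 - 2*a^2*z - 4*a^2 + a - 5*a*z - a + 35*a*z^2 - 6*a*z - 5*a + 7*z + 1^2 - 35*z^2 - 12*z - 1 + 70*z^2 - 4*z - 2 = -a^3 - 4*a^2 - 5*a + z^2*(35*a + 35) + z*(-2*a^2 - 11*a - 9) - 2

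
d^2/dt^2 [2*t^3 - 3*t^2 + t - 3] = 12*t - 6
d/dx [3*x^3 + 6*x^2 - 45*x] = 9*x^2 + 12*x - 45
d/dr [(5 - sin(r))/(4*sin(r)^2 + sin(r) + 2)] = (4*sin(r)^2 - 40*sin(r) - 7)*cos(r)/(4*sin(r)^2 + sin(r) + 2)^2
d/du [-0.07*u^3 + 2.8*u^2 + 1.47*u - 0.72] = -0.21*u^2 + 5.6*u + 1.47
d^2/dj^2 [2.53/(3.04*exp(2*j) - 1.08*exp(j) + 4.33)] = ((2.7324 - 30.7648*exp(j))*(3.04*exp(2*j) - 1.08*exp(j) + 4.33) + 2.53*(6.08*exp(j) - 1.08)*(12.16*exp(j) - 2.16)*exp(j))*exp(j)/(3.04*exp(2*j) - 1.08*exp(j) + 4.33)^3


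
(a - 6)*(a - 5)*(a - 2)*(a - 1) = a^4 - 14*a^3 + 65*a^2 - 112*a + 60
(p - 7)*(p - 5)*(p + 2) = p^3 - 10*p^2 + 11*p + 70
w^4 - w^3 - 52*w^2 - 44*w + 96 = (w - 8)*(w - 1)*(w + 2)*(w + 6)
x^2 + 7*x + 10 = (x + 2)*(x + 5)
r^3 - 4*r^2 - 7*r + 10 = (r - 5)*(r - 1)*(r + 2)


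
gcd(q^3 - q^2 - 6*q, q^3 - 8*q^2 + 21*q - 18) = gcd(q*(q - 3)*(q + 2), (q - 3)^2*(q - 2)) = q - 3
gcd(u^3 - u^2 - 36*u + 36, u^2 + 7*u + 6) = u + 6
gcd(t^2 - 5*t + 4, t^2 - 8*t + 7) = t - 1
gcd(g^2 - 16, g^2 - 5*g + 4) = g - 4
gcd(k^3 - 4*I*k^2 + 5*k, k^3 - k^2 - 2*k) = k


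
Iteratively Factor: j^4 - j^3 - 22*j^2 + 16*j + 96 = (j - 4)*(j^3 + 3*j^2 - 10*j - 24) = (j - 4)*(j + 2)*(j^2 + j - 12) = (j - 4)*(j + 2)*(j + 4)*(j - 3)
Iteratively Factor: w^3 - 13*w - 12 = (w + 1)*(w^2 - w - 12) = (w - 4)*(w + 1)*(w + 3)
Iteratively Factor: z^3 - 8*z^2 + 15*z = (z - 3)*(z^2 - 5*z) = z*(z - 3)*(z - 5)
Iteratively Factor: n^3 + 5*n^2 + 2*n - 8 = (n + 4)*(n^2 + n - 2) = (n - 1)*(n + 4)*(n + 2)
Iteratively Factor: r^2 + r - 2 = (r - 1)*(r + 2)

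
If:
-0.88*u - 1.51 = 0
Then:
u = -1.72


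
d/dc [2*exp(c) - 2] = 2*exp(c)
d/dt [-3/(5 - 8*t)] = -24/(8*t - 5)^2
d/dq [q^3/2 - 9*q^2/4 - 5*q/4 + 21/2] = 3*q^2/2 - 9*q/2 - 5/4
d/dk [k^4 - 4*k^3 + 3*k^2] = 2*k*(2*k^2 - 6*k + 3)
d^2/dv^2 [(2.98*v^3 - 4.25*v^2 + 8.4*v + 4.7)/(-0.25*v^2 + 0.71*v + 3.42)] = (-8.88178419700125e-16*v^4 - 7.641486*v^3 - 23.376216*v^2 - 247.218132*v + 127.43762)/(0.015625*v^6 - 0.133125*v^5 - 0.263175*v^4 + 3.284389*v^3 + 3.600234*v^2 - 24.913332*v - 40.001688)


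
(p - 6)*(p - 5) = p^2 - 11*p + 30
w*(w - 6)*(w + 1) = w^3 - 5*w^2 - 6*w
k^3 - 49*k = k*(k - 7)*(k + 7)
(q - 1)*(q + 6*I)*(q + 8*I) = q^3 - q^2 + 14*I*q^2 - 48*q - 14*I*q + 48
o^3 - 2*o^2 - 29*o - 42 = (o - 7)*(o + 2)*(o + 3)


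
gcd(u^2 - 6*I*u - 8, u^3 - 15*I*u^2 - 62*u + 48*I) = 1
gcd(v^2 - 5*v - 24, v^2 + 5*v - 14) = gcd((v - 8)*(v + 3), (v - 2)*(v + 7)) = 1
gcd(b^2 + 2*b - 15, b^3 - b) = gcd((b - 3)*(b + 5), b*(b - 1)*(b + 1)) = 1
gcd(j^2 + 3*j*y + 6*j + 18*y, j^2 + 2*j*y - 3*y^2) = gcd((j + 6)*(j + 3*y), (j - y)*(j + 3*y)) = j + 3*y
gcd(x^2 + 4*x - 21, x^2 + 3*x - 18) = x - 3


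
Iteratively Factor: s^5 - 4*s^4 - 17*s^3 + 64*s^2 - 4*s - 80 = (s - 2)*(s^4 - 2*s^3 - 21*s^2 + 22*s + 40) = (s - 2)*(s + 4)*(s^3 - 6*s^2 + 3*s + 10) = (s - 2)^2*(s + 4)*(s^2 - 4*s - 5) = (s - 5)*(s - 2)^2*(s + 4)*(s + 1)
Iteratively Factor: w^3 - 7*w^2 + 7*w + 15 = (w - 5)*(w^2 - 2*w - 3) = (w - 5)*(w + 1)*(w - 3)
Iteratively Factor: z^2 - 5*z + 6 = (z - 3)*(z - 2)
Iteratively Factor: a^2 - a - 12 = (a - 4)*(a + 3)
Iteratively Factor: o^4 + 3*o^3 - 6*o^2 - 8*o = (o + 1)*(o^3 + 2*o^2 - 8*o) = (o + 1)*(o + 4)*(o^2 - 2*o) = o*(o + 1)*(o + 4)*(o - 2)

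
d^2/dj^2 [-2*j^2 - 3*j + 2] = -4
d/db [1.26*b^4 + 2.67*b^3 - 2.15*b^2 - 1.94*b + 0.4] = 5.04*b^3 + 8.01*b^2 - 4.3*b - 1.94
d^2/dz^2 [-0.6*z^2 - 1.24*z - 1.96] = -1.20000000000000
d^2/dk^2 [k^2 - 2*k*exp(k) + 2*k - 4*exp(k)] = -2*k*exp(k) - 8*exp(k) + 2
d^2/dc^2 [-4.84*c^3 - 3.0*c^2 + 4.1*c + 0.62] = -29.04*c - 6.0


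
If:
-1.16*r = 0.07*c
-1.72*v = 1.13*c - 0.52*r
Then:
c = -1.48099762470309*v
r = 0.0893705463182898*v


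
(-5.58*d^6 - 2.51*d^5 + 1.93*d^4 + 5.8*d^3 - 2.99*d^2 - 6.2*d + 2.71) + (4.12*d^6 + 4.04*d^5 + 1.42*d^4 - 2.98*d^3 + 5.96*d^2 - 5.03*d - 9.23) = -1.46*d^6 + 1.53*d^5 + 3.35*d^4 + 2.82*d^3 + 2.97*d^2 - 11.23*d - 6.52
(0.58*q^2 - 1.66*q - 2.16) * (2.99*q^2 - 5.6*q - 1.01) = 1.7342*q^4 - 8.2114*q^3 + 2.2518*q^2 + 13.7726*q + 2.1816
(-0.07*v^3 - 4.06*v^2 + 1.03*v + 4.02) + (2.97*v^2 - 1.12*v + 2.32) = -0.07*v^3 - 1.09*v^2 - 0.0900000000000001*v + 6.34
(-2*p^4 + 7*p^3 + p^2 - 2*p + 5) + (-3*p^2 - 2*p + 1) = -2*p^4 + 7*p^3 - 2*p^2 - 4*p + 6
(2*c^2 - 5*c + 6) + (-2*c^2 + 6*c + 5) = c + 11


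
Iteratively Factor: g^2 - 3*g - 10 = (g - 5)*(g + 2)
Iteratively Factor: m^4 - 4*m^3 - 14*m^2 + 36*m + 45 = (m - 5)*(m^3 + m^2 - 9*m - 9) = (m - 5)*(m + 1)*(m^2 - 9) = (m - 5)*(m - 3)*(m + 1)*(m + 3)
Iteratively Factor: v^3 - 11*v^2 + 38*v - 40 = (v - 5)*(v^2 - 6*v + 8) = (v - 5)*(v - 2)*(v - 4)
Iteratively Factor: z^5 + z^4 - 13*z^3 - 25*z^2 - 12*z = (z + 1)*(z^4 - 13*z^2 - 12*z) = (z + 1)*(z + 3)*(z^3 - 3*z^2 - 4*z) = (z - 4)*(z + 1)*(z + 3)*(z^2 + z) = (z - 4)*(z + 1)^2*(z + 3)*(z)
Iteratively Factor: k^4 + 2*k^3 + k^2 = (k)*(k^3 + 2*k^2 + k) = k^2*(k^2 + 2*k + 1) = k^2*(k + 1)*(k + 1)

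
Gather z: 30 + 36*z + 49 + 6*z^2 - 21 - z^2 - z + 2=5*z^2 + 35*z + 60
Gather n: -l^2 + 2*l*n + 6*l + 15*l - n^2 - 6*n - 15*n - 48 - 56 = -l^2 + 21*l - n^2 + n*(2*l - 21) - 104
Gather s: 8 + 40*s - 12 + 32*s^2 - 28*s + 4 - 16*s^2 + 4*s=16*s^2 + 16*s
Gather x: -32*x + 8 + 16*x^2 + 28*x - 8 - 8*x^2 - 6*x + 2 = 8*x^2 - 10*x + 2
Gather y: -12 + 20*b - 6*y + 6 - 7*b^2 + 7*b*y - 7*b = -7*b^2 + 13*b + y*(7*b - 6) - 6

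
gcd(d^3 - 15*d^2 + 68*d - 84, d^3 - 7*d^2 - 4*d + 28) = d^2 - 9*d + 14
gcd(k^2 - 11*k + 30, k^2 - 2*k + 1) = 1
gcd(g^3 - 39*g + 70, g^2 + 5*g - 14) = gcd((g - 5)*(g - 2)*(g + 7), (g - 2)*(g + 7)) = g^2 + 5*g - 14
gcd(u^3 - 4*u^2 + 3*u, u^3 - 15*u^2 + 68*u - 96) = u - 3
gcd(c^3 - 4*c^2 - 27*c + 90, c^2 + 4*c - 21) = c - 3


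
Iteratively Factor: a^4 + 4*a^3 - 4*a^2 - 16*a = (a)*(a^3 + 4*a^2 - 4*a - 16) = a*(a + 4)*(a^2 - 4) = a*(a - 2)*(a + 4)*(a + 2)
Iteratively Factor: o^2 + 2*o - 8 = (o + 4)*(o - 2)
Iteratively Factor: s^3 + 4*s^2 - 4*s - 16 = (s + 4)*(s^2 - 4) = (s - 2)*(s + 4)*(s + 2)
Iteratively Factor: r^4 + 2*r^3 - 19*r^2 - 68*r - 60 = (r - 5)*(r^3 + 7*r^2 + 16*r + 12) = (r - 5)*(r + 2)*(r^2 + 5*r + 6) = (r - 5)*(r + 2)*(r + 3)*(r + 2)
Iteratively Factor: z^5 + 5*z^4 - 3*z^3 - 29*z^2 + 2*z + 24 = (z - 2)*(z^4 + 7*z^3 + 11*z^2 - 7*z - 12) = (z - 2)*(z + 3)*(z^3 + 4*z^2 - z - 4) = (z - 2)*(z + 3)*(z + 4)*(z^2 - 1) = (z - 2)*(z + 1)*(z + 3)*(z + 4)*(z - 1)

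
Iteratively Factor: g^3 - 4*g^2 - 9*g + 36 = (g + 3)*(g^2 - 7*g + 12) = (g - 4)*(g + 3)*(g - 3)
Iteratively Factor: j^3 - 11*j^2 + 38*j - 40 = (j - 2)*(j^2 - 9*j + 20) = (j - 4)*(j - 2)*(j - 5)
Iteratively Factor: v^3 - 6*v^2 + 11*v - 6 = (v - 1)*(v^2 - 5*v + 6) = (v - 2)*(v - 1)*(v - 3)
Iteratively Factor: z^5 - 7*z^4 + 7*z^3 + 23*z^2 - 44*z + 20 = (z - 1)*(z^4 - 6*z^3 + z^2 + 24*z - 20) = (z - 1)^2*(z^3 - 5*z^2 - 4*z + 20) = (z - 5)*(z - 1)^2*(z^2 - 4) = (z - 5)*(z - 1)^2*(z + 2)*(z - 2)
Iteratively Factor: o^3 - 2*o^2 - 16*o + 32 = (o - 4)*(o^2 + 2*o - 8) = (o - 4)*(o + 4)*(o - 2)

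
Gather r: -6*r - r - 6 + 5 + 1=-7*r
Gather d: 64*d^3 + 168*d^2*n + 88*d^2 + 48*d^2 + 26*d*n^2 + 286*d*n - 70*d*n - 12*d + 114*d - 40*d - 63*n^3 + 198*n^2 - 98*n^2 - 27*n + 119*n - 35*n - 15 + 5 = 64*d^3 + d^2*(168*n + 136) + d*(26*n^2 + 216*n + 62) - 63*n^3 + 100*n^2 + 57*n - 10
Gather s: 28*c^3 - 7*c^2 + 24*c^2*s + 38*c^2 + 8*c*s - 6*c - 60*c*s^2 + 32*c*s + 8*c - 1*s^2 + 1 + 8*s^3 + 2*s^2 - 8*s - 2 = 28*c^3 + 31*c^2 + 2*c + 8*s^3 + s^2*(1 - 60*c) + s*(24*c^2 + 40*c - 8) - 1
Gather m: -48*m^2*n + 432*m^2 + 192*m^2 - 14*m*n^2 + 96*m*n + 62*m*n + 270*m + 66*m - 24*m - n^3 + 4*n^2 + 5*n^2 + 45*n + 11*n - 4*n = m^2*(624 - 48*n) + m*(-14*n^2 + 158*n + 312) - n^3 + 9*n^2 + 52*n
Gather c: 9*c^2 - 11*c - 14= 9*c^2 - 11*c - 14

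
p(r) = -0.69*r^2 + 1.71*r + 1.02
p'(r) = 1.71 - 1.38*r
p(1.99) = 1.69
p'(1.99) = -1.04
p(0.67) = 1.86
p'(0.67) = 0.79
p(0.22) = 1.36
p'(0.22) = 1.41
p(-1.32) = -2.44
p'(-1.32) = 3.53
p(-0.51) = -0.03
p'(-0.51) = 2.41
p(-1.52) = -3.17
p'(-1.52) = 3.81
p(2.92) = 0.13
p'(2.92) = -2.32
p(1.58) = 2.00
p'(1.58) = -0.47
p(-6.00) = -34.08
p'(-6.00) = 9.99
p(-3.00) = -10.32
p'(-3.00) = 5.85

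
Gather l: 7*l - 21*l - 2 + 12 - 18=-14*l - 8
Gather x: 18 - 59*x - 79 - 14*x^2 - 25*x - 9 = -14*x^2 - 84*x - 70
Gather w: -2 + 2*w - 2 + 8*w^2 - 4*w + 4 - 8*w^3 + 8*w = -8*w^3 + 8*w^2 + 6*w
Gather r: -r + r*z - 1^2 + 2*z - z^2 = r*(z - 1) - z^2 + 2*z - 1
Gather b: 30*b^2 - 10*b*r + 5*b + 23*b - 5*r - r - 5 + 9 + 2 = 30*b^2 + b*(28 - 10*r) - 6*r + 6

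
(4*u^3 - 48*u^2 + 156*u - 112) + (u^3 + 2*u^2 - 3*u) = 5*u^3 - 46*u^2 + 153*u - 112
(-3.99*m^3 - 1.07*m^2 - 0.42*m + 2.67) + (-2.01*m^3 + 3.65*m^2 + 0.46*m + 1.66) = -6.0*m^3 + 2.58*m^2 + 0.04*m + 4.33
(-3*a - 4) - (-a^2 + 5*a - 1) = a^2 - 8*a - 3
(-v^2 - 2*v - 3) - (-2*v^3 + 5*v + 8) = 2*v^3 - v^2 - 7*v - 11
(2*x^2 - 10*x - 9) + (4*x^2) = 6*x^2 - 10*x - 9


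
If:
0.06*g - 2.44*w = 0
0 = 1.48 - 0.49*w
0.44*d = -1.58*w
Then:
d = -10.85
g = 122.83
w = 3.02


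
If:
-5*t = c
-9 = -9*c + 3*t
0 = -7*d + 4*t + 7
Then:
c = 15/16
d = 25/28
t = -3/16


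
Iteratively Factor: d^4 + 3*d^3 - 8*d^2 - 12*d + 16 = (d + 4)*(d^3 - d^2 - 4*d + 4) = (d - 1)*(d + 4)*(d^2 - 4) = (d - 1)*(d + 2)*(d + 4)*(d - 2)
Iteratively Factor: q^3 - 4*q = (q + 2)*(q^2 - 2*q) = q*(q + 2)*(q - 2)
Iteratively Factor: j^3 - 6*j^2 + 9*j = (j)*(j^2 - 6*j + 9) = j*(j - 3)*(j - 3)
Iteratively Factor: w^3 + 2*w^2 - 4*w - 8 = (w + 2)*(w^2 - 4) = (w + 2)^2*(w - 2)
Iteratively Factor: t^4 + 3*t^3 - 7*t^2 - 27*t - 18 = (t + 2)*(t^3 + t^2 - 9*t - 9) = (t + 1)*(t + 2)*(t^2 - 9) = (t + 1)*(t + 2)*(t + 3)*(t - 3)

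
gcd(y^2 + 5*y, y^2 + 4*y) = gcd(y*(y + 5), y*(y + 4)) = y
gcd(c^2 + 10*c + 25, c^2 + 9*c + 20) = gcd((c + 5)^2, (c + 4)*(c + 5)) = c + 5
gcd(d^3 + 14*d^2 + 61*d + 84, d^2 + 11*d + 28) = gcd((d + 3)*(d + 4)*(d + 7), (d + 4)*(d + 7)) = d^2 + 11*d + 28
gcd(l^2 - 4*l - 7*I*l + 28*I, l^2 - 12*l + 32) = l - 4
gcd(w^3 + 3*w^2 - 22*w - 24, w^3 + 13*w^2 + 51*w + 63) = 1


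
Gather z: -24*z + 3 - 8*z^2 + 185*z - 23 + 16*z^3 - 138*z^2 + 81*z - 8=16*z^3 - 146*z^2 + 242*z - 28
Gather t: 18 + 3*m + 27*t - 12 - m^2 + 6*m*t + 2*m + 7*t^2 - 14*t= -m^2 + 5*m + 7*t^2 + t*(6*m + 13) + 6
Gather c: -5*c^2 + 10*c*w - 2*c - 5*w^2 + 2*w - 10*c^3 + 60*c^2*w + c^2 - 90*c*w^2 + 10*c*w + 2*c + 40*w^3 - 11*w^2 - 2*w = -10*c^3 + c^2*(60*w - 4) + c*(-90*w^2 + 20*w) + 40*w^3 - 16*w^2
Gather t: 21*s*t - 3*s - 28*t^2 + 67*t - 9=-3*s - 28*t^2 + t*(21*s + 67) - 9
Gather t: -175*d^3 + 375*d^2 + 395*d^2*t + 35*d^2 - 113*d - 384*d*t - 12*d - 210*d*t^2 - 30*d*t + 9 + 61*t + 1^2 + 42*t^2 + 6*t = -175*d^3 + 410*d^2 - 125*d + t^2*(42 - 210*d) + t*(395*d^2 - 414*d + 67) + 10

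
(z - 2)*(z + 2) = z^2 - 4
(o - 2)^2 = o^2 - 4*o + 4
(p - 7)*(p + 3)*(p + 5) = p^3 + p^2 - 41*p - 105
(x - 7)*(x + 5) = x^2 - 2*x - 35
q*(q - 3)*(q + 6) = q^3 + 3*q^2 - 18*q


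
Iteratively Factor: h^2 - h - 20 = (h + 4)*(h - 5)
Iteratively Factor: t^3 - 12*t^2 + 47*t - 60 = (t - 3)*(t^2 - 9*t + 20) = (t - 5)*(t - 3)*(t - 4)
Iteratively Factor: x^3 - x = (x - 1)*(x^2 + x) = (x - 1)*(x + 1)*(x)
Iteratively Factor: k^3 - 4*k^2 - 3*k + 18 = (k - 3)*(k^2 - k - 6) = (k - 3)*(k + 2)*(k - 3)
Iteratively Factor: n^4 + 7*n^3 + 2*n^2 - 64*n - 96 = (n + 2)*(n^3 + 5*n^2 - 8*n - 48) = (n - 3)*(n + 2)*(n^2 + 8*n + 16) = (n - 3)*(n + 2)*(n + 4)*(n + 4)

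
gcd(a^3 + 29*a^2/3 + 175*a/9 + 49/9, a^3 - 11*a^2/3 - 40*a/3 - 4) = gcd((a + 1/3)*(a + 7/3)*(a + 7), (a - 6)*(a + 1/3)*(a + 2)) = a + 1/3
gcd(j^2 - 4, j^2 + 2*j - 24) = 1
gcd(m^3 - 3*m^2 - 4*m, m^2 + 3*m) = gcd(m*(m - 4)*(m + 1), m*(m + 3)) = m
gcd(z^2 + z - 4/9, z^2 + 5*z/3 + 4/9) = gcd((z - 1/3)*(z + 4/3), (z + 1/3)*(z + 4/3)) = z + 4/3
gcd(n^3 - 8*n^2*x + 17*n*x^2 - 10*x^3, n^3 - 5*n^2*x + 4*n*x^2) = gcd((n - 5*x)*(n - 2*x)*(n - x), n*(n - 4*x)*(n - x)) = -n + x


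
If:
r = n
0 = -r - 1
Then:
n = -1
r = -1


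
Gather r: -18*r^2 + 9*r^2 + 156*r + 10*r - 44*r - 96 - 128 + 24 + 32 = -9*r^2 + 122*r - 168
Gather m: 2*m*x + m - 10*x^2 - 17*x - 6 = m*(2*x + 1) - 10*x^2 - 17*x - 6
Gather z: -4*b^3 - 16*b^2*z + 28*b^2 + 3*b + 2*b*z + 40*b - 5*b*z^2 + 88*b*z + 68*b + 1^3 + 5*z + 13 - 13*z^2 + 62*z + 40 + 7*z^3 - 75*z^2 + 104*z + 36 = -4*b^3 + 28*b^2 + 111*b + 7*z^3 + z^2*(-5*b - 88) + z*(-16*b^2 + 90*b + 171) + 90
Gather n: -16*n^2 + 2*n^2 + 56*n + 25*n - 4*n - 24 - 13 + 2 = -14*n^2 + 77*n - 35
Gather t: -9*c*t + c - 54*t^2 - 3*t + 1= c - 54*t^2 + t*(-9*c - 3) + 1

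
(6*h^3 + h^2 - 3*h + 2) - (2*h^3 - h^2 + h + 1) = 4*h^3 + 2*h^2 - 4*h + 1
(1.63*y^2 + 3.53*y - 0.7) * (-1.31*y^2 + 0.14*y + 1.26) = -2.1353*y^4 - 4.3961*y^3 + 3.465*y^2 + 4.3498*y - 0.882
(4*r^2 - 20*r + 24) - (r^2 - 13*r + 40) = 3*r^2 - 7*r - 16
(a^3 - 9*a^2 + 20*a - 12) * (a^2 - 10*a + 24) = a^5 - 19*a^4 + 134*a^3 - 428*a^2 + 600*a - 288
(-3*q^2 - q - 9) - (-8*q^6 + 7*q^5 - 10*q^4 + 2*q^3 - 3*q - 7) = 8*q^6 - 7*q^5 + 10*q^4 - 2*q^3 - 3*q^2 + 2*q - 2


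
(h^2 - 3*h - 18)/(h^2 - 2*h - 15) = (h - 6)/(h - 5)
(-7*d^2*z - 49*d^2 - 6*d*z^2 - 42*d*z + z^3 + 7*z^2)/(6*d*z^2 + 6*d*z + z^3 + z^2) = (-7*d^2*z - 49*d^2 - 6*d*z^2 - 42*d*z + z^3 + 7*z^2)/(z*(6*d*z + 6*d + z^2 + z))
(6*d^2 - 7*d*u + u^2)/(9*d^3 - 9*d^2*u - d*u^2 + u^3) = (-6*d + u)/(-9*d^2 + u^2)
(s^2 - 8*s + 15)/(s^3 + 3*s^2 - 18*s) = (s - 5)/(s*(s + 6))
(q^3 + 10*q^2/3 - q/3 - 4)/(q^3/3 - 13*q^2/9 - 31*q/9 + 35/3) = 3*(3*q^2 + q - 4)/(3*q^2 - 22*q + 35)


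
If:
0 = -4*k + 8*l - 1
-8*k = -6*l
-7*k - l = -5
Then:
No Solution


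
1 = 1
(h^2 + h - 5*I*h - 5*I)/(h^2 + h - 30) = (h^2 + h - 5*I*h - 5*I)/(h^2 + h - 30)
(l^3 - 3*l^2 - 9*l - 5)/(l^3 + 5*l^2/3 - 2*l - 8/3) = 3*(l^2 - 4*l - 5)/(3*l^2 + 2*l - 8)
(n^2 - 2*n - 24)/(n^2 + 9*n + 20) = (n - 6)/(n + 5)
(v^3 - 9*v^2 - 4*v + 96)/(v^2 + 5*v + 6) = (v^2 - 12*v + 32)/(v + 2)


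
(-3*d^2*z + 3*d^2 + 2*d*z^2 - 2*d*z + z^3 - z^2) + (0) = -3*d^2*z + 3*d^2 + 2*d*z^2 - 2*d*z + z^3 - z^2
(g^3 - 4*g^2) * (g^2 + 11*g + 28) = g^5 + 7*g^4 - 16*g^3 - 112*g^2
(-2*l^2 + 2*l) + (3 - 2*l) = 3 - 2*l^2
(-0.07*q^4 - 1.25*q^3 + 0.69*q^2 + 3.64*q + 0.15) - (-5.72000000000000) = -0.07*q^4 - 1.25*q^3 + 0.69*q^2 + 3.64*q + 5.87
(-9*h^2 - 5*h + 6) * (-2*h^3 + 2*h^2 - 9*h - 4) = 18*h^5 - 8*h^4 + 59*h^3 + 93*h^2 - 34*h - 24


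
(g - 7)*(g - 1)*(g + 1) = g^3 - 7*g^2 - g + 7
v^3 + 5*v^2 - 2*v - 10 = (v + 5)*(v - sqrt(2))*(v + sqrt(2))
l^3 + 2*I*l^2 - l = l*(l + I)^2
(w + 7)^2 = w^2 + 14*w + 49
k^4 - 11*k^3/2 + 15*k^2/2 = k^2*(k - 3)*(k - 5/2)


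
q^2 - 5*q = q*(q - 5)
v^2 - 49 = (v - 7)*(v + 7)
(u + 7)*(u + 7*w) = u^2 + 7*u*w + 7*u + 49*w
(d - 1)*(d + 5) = d^2 + 4*d - 5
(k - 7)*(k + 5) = k^2 - 2*k - 35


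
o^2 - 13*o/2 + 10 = (o - 4)*(o - 5/2)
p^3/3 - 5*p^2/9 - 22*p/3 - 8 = (p/3 + 1)*(p - 6)*(p + 4/3)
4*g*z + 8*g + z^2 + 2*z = (4*g + z)*(z + 2)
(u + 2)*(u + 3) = u^2 + 5*u + 6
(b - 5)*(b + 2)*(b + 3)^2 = b^4 + 3*b^3 - 19*b^2 - 87*b - 90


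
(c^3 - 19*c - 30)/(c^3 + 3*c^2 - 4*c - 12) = (c - 5)/(c - 2)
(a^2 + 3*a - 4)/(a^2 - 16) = (a - 1)/(a - 4)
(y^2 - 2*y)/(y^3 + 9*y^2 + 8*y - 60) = y/(y^2 + 11*y + 30)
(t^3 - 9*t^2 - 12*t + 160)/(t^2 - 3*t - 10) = (t^2 - 4*t - 32)/(t + 2)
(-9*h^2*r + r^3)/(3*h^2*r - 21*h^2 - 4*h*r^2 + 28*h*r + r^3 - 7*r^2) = r*(3*h + r)/(-h*r + 7*h + r^2 - 7*r)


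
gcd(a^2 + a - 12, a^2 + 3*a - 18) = a - 3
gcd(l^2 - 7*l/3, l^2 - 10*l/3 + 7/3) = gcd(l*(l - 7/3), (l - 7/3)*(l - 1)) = l - 7/3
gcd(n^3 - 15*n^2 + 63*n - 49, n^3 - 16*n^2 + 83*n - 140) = n - 7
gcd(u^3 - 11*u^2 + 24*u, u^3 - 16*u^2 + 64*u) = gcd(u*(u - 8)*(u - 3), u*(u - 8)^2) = u^2 - 8*u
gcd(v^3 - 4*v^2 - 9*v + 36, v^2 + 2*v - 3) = v + 3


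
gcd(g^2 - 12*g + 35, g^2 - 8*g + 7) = g - 7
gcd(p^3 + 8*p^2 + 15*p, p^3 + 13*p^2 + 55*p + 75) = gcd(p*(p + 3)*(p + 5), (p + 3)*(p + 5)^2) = p^2 + 8*p + 15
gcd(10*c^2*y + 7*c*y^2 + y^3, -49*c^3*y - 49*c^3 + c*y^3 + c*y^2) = 1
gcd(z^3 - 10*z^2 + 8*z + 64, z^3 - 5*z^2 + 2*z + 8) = z - 4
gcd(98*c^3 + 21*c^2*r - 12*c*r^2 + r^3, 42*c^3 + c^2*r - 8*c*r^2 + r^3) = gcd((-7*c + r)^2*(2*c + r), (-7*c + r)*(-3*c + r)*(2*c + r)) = -14*c^2 - 5*c*r + r^2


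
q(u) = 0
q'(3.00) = 0.00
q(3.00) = 0.00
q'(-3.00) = 0.00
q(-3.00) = 0.00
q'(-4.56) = 0.00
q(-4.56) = 0.00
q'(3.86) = 0.00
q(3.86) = 0.00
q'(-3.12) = 0.00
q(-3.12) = 0.00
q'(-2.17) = 0.00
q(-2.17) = 0.00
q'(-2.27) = 0.00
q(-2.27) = 0.00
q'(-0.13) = 0.00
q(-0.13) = 0.00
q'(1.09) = 0.00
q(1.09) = 0.00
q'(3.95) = 0.00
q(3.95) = 0.00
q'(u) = 0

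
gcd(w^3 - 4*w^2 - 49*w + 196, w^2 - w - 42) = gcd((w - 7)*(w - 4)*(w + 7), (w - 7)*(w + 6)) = w - 7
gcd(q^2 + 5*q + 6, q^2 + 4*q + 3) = q + 3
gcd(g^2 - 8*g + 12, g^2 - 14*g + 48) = g - 6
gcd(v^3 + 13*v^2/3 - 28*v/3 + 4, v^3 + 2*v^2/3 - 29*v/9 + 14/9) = v^2 - 5*v/3 + 2/3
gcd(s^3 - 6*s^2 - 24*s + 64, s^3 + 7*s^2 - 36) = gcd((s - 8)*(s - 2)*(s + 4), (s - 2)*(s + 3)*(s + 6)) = s - 2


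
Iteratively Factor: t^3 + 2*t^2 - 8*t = (t + 4)*(t^2 - 2*t) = (t - 2)*(t + 4)*(t)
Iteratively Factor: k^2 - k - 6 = (k + 2)*(k - 3)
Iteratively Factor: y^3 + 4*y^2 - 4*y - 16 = (y + 2)*(y^2 + 2*y - 8) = (y - 2)*(y + 2)*(y + 4)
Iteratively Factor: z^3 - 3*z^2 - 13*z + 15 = (z - 1)*(z^2 - 2*z - 15) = (z - 1)*(z + 3)*(z - 5)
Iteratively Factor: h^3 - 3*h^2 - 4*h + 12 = (h - 2)*(h^2 - h - 6) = (h - 3)*(h - 2)*(h + 2)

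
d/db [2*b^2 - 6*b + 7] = 4*b - 6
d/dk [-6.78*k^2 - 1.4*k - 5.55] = -13.56*k - 1.4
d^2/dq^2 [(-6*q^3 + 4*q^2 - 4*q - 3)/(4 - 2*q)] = (6*q^3 - 36*q^2 + 72*q - 5)/(q^3 - 6*q^2 + 12*q - 8)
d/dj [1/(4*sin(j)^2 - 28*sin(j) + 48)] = (7 - 2*sin(j))*cos(j)/(4*(sin(j)^2 - 7*sin(j) + 12)^2)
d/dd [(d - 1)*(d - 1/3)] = 2*d - 4/3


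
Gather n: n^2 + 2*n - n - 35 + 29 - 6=n^2 + n - 12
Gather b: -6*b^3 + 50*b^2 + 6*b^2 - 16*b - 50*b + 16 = -6*b^3 + 56*b^2 - 66*b + 16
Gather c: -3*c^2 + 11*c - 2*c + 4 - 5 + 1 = -3*c^2 + 9*c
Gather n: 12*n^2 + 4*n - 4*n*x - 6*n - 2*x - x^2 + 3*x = 12*n^2 + n*(-4*x - 2) - x^2 + x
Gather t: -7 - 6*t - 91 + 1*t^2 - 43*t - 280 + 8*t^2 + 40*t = 9*t^2 - 9*t - 378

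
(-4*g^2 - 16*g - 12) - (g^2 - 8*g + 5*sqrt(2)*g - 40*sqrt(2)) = -5*g^2 - 8*g - 5*sqrt(2)*g - 12 + 40*sqrt(2)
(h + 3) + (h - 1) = 2*h + 2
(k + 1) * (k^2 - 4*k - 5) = k^3 - 3*k^2 - 9*k - 5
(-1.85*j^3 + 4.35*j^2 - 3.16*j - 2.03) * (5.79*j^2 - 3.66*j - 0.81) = -10.7115*j^5 + 31.9575*j^4 - 32.7189*j^3 - 3.7116*j^2 + 9.9894*j + 1.6443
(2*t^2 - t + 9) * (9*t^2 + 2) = 18*t^4 - 9*t^3 + 85*t^2 - 2*t + 18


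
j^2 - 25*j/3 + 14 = (j - 6)*(j - 7/3)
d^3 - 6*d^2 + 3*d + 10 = (d - 5)*(d - 2)*(d + 1)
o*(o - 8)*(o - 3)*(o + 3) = o^4 - 8*o^3 - 9*o^2 + 72*o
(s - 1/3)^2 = s^2 - 2*s/3 + 1/9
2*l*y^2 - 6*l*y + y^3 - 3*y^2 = y*(2*l + y)*(y - 3)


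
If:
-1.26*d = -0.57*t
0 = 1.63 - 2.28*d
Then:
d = 0.71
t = 1.58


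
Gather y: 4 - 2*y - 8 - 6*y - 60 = -8*y - 64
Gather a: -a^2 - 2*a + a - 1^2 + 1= -a^2 - a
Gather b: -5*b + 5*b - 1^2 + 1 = 0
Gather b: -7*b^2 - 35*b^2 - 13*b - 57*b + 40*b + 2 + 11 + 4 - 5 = -42*b^2 - 30*b + 12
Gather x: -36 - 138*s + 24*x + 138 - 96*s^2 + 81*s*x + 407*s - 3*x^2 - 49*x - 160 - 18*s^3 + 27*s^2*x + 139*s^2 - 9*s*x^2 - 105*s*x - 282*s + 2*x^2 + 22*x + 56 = -18*s^3 + 43*s^2 - 13*s + x^2*(-9*s - 1) + x*(27*s^2 - 24*s - 3) - 2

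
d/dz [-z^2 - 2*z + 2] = -2*z - 2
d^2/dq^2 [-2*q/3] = 0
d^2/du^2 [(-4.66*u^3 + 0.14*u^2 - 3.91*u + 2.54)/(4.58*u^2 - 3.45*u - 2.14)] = (1.13686837721616e-13*u^5 - 1.13686837721616e-13*u^4 - 361.889652*u^3 + 121.484664*u^2 - 598.789008*u + 169.272144)/(96.071912*u^6 - 217.10574*u^5 + 28.871862*u^4 + 161.821215*u^3 - 13.490346*u^2 - 47.39886*u - 9.800344)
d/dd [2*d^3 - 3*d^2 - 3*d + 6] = 6*d^2 - 6*d - 3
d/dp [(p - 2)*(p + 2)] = 2*p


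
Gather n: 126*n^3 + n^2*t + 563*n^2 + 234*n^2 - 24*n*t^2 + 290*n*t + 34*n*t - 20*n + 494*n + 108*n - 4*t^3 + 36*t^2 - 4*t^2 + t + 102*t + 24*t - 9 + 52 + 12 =126*n^3 + n^2*(t + 797) + n*(-24*t^2 + 324*t + 582) - 4*t^3 + 32*t^2 + 127*t + 55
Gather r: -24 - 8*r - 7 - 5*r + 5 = -13*r - 26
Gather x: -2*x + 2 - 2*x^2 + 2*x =2 - 2*x^2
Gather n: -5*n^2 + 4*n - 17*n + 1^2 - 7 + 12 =-5*n^2 - 13*n + 6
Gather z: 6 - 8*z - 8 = -8*z - 2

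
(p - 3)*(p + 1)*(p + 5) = p^3 + 3*p^2 - 13*p - 15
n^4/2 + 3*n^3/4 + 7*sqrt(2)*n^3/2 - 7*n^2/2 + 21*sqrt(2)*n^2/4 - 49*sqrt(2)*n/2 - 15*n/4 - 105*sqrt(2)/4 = (n/2 + 1/2)*(n - 5/2)*(n + 3)*(n + 7*sqrt(2))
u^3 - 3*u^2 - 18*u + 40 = (u - 5)*(u - 2)*(u + 4)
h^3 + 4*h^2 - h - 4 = (h - 1)*(h + 1)*(h + 4)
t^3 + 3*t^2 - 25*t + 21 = (t - 3)*(t - 1)*(t + 7)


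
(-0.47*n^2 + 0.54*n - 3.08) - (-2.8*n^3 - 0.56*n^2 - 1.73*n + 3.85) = 2.8*n^3 + 0.0900000000000001*n^2 + 2.27*n - 6.93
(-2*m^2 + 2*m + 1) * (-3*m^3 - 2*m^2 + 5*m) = 6*m^5 - 2*m^4 - 17*m^3 + 8*m^2 + 5*m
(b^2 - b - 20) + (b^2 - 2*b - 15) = 2*b^2 - 3*b - 35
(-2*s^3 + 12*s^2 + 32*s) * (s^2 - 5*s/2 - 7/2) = -2*s^5 + 17*s^4 + 9*s^3 - 122*s^2 - 112*s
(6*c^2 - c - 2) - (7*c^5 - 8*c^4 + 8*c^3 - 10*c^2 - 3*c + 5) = -7*c^5 + 8*c^4 - 8*c^3 + 16*c^2 + 2*c - 7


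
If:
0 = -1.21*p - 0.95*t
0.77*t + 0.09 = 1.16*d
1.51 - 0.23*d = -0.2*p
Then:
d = 3.28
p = -3.78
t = 4.82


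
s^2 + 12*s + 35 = (s + 5)*(s + 7)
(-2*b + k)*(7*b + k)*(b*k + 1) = -14*b^3*k + 5*b^2*k^2 - 14*b^2 + b*k^3 + 5*b*k + k^2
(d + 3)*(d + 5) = d^2 + 8*d + 15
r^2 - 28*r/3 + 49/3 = (r - 7)*(r - 7/3)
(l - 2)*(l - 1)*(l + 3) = l^3 - 7*l + 6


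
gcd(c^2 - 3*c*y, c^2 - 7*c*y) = c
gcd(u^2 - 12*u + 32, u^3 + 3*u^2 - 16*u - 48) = u - 4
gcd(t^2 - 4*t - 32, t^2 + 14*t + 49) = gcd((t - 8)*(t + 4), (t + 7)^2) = 1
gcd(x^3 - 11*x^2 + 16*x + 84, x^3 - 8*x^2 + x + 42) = x^2 - 5*x - 14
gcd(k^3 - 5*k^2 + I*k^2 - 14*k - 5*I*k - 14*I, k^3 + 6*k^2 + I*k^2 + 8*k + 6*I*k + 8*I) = k^2 + k*(2 + I) + 2*I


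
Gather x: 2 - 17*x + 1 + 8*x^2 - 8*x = 8*x^2 - 25*x + 3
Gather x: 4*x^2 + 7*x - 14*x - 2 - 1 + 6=4*x^2 - 7*x + 3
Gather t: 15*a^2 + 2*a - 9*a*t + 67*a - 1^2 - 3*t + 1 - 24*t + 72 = 15*a^2 + 69*a + t*(-9*a - 27) + 72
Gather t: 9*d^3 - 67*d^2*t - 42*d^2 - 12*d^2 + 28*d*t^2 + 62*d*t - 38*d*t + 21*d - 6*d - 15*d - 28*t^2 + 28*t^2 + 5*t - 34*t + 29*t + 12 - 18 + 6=9*d^3 - 54*d^2 + 28*d*t^2 + t*(-67*d^2 + 24*d)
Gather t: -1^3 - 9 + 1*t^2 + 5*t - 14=t^2 + 5*t - 24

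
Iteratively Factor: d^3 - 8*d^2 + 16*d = (d)*(d^2 - 8*d + 16) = d*(d - 4)*(d - 4)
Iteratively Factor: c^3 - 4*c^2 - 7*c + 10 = (c - 1)*(c^2 - 3*c - 10) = (c - 1)*(c + 2)*(c - 5)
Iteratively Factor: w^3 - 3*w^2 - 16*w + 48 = (w - 3)*(w^2 - 16) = (w - 3)*(w + 4)*(w - 4)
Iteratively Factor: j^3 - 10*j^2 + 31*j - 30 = (j - 2)*(j^2 - 8*j + 15) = (j - 3)*(j - 2)*(j - 5)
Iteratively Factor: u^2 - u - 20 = (u - 5)*(u + 4)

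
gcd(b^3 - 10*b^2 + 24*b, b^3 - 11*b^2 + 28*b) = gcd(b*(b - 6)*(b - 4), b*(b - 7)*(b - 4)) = b^2 - 4*b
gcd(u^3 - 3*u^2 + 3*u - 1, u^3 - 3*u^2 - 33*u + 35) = u - 1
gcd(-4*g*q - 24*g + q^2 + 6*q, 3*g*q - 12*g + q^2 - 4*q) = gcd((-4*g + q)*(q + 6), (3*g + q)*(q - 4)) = 1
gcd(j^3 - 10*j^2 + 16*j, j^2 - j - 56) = j - 8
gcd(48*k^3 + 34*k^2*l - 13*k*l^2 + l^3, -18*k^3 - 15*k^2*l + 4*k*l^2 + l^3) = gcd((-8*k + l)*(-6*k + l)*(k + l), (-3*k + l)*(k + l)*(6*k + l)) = k + l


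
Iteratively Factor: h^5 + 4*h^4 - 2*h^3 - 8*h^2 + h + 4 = (h + 1)*(h^4 + 3*h^3 - 5*h^2 - 3*h + 4) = (h - 1)*(h + 1)*(h^3 + 4*h^2 - h - 4) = (h - 1)^2*(h + 1)*(h^2 + 5*h + 4) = (h - 1)^2*(h + 1)^2*(h + 4)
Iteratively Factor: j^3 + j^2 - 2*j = (j + 2)*(j^2 - j) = j*(j + 2)*(j - 1)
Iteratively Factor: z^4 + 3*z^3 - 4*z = (z + 2)*(z^3 + z^2 - 2*z) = z*(z + 2)*(z^2 + z - 2) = z*(z + 2)^2*(z - 1)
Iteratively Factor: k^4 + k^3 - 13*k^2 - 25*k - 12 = (k + 3)*(k^3 - 2*k^2 - 7*k - 4) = (k + 1)*(k + 3)*(k^2 - 3*k - 4) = (k - 4)*(k + 1)*(k + 3)*(k + 1)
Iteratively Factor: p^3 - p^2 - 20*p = (p)*(p^2 - p - 20) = p*(p - 5)*(p + 4)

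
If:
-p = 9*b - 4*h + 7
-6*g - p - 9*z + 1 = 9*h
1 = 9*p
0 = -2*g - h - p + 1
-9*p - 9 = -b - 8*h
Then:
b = -2/9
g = -7/36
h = 23/18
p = 1/9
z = -85/81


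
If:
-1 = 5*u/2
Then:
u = -2/5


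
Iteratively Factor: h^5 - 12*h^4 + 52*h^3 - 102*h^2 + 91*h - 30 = (h - 2)*(h^4 - 10*h^3 + 32*h^2 - 38*h + 15) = (h - 5)*(h - 2)*(h^3 - 5*h^2 + 7*h - 3) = (h - 5)*(h - 2)*(h - 1)*(h^2 - 4*h + 3) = (h - 5)*(h - 2)*(h - 1)^2*(h - 3)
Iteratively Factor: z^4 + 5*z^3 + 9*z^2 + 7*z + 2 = (z + 1)*(z^3 + 4*z^2 + 5*z + 2) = (z + 1)^2*(z^2 + 3*z + 2) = (z + 1)^2*(z + 2)*(z + 1)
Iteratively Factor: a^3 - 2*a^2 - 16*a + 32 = (a + 4)*(a^2 - 6*a + 8) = (a - 2)*(a + 4)*(a - 4)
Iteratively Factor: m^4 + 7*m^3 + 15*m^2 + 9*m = (m + 3)*(m^3 + 4*m^2 + 3*m) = (m + 1)*(m + 3)*(m^2 + 3*m) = m*(m + 1)*(m + 3)*(m + 3)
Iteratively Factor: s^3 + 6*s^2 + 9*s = (s + 3)*(s^2 + 3*s) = s*(s + 3)*(s + 3)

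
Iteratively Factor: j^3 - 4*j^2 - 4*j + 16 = (j - 2)*(j^2 - 2*j - 8) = (j - 2)*(j + 2)*(j - 4)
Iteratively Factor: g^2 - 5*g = (g)*(g - 5)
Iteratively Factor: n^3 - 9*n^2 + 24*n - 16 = (n - 4)*(n^2 - 5*n + 4) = (n - 4)^2*(n - 1)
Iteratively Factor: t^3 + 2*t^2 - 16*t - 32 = (t - 4)*(t^2 + 6*t + 8) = (t - 4)*(t + 4)*(t + 2)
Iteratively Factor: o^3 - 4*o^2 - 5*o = (o)*(o^2 - 4*o - 5) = o*(o + 1)*(o - 5)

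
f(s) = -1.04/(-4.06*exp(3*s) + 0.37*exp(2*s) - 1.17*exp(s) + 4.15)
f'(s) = -1.04*(12.18*exp(3*s) - 0.74*exp(2*s) + 1.17*exp(s))/(-4.06*exp(3*s) + 0.37*exp(2*s) - 1.17*exp(s) + 4.15)^2 = (-12.6672*exp(2*s) + 0.7696*exp(s) - 1.2168)*exp(s)/(4.06*exp(3*s) - 0.37*exp(2*s) + 1.17*exp(s) - 4.15)^2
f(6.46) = 0.00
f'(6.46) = -0.00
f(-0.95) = -0.30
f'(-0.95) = -0.09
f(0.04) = 0.84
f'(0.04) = -9.50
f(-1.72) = -0.26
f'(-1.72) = -0.02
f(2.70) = 0.00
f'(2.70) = -0.00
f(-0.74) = -0.32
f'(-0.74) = -0.17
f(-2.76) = -0.26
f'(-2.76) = -0.00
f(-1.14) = -0.28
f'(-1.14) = -0.05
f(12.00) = 0.00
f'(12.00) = 0.00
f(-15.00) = -0.25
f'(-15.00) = 0.00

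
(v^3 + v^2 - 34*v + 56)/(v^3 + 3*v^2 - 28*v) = (v - 2)/v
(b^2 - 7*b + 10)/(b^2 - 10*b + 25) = (b - 2)/(b - 5)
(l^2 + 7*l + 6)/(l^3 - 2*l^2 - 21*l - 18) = (l + 6)/(l^2 - 3*l - 18)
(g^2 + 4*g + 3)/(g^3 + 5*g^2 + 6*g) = (g + 1)/(g*(g + 2))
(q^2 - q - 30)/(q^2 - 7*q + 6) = (q + 5)/(q - 1)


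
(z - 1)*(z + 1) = z^2 - 1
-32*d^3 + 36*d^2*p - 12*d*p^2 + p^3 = (-8*d + p)*(-2*d + p)^2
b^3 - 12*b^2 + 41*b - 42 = (b - 7)*(b - 3)*(b - 2)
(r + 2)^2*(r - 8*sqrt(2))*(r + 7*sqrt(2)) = r^4 - sqrt(2)*r^3 + 4*r^3 - 108*r^2 - 4*sqrt(2)*r^2 - 448*r - 4*sqrt(2)*r - 448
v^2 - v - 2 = (v - 2)*(v + 1)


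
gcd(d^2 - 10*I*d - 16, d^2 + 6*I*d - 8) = 1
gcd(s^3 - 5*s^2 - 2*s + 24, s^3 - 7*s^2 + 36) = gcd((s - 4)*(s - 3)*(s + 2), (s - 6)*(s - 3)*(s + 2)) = s^2 - s - 6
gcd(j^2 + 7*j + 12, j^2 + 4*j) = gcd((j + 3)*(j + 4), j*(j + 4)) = j + 4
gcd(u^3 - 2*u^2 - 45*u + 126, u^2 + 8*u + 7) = u + 7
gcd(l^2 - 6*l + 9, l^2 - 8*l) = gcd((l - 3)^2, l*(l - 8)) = 1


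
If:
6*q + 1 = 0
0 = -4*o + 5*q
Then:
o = -5/24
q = -1/6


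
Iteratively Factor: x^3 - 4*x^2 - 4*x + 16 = (x + 2)*(x^2 - 6*x + 8) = (x - 2)*(x + 2)*(x - 4)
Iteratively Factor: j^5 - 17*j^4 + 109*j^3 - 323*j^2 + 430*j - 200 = (j - 5)*(j^4 - 12*j^3 + 49*j^2 - 78*j + 40) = (j - 5)*(j - 4)*(j^3 - 8*j^2 + 17*j - 10) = (j - 5)^2*(j - 4)*(j^2 - 3*j + 2) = (j - 5)^2*(j - 4)*(j - 2)*(j - 1)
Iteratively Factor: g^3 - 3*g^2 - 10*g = (g)*(g^2 - 3*g - 10) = g*(g + 2)*(g - 5)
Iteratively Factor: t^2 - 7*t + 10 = (t - 5)*(t - 2)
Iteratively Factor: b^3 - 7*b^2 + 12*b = (b - 4)*(b^2 - 3*b) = (b - 4)*(b - 3)*(b)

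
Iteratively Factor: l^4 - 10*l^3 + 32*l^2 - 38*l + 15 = (l - 1)*(l^3 - 9*l^2 + 23*l - 15) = (l - 1)^2*(l^2 - 8*l + 15) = (l - 3)*(l - 1)^2*(l - 5)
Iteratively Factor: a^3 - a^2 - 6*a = (a - 3)*(a^2 + 2*a) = (a - 3)*(a + 2)*(a)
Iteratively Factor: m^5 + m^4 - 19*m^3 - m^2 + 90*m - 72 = (m - 3)*(m^4 + 4*m^3 - 7*m^2 - 22*m + 24) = (m - 3)*(m + 3)*(m^3 + m^2 - 10*m + 8) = (m - 3)*(m - 1)*(m + 3)*(m^2 + 2*m - 8) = (m - 3)*(m - 1)*(m + 3)*(m + 4)*(m - 2)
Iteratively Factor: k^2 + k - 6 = (k - 2)*(k + 3)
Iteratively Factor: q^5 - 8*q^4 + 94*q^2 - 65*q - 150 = (q + 3)*(q^4 - 11*q^3 + 33*q^2 - 5*q - 50) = (q - 5)*(q + 3)*(q^3 - 6*q^2 + 3*q + 10) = (q - 5)*(q - 2)*(q + 3)*(q^2 - 4*q - 5) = (q - 5)*(q - 2)*(q + 1)*(q + 3)*(q - 5)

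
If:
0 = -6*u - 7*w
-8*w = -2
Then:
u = -7/24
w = 1/4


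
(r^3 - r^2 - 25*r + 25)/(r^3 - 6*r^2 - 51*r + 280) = (r^2 + 4*r - 5)/(r^2 - r - 56)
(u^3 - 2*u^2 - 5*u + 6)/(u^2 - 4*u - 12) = (u^2 - 4*u + 3)/(u - 6)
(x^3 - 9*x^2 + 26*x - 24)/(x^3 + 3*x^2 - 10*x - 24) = (x^2 - 6*x + 8)/(x^2 + 6*x + 8)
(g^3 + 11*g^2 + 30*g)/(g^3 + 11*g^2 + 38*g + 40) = g*(g + 6)/(g^2 + 6*g + 8)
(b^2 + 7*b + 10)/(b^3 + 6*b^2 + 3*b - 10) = 1/(b - 1)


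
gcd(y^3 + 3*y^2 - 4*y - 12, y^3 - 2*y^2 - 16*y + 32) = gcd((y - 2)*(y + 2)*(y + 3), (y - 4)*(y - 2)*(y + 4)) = y - 2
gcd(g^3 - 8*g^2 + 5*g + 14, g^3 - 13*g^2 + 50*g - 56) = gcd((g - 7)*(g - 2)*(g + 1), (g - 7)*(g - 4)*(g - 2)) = g^2 - 9*g + 14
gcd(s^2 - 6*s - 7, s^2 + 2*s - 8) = 1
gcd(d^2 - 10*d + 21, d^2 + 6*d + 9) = 1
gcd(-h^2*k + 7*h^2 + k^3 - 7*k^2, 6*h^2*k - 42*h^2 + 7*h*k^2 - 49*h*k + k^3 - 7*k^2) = h*k - 7*h + k^2 - 7*k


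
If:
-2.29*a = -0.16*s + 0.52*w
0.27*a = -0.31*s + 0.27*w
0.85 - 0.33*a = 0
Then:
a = 2.58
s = -16.56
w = -16.44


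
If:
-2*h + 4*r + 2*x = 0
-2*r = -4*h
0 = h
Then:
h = 0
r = 0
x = 0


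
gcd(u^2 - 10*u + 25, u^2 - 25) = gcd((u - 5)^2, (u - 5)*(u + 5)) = u - 5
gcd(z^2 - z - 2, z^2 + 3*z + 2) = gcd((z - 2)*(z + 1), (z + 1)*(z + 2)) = z + 1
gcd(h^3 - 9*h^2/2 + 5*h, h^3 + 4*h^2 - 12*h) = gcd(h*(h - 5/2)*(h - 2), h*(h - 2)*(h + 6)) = h^2 - 2*h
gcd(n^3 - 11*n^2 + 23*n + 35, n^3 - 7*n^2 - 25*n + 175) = n^2 - 12*n + 35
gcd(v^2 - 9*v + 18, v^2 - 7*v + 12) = v - 3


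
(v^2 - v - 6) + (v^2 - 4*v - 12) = 2*v^2 - 5*v - 18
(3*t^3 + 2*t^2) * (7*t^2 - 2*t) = 21*t^5 + 8*t^4 - 4*t^3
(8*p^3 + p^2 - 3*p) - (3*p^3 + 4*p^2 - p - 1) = 5*p^3 - 3*p^2 - 2*p + 1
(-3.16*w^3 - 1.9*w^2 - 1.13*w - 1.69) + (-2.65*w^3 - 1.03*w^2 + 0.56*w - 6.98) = -5.81*w^3 - 2.93*w^2 - 0.57*w - 8.67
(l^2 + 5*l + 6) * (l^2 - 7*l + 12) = l^4 - 2*l^3 - 17*l^2 + 18*l + 72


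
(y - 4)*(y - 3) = y^2 - 7*y + 12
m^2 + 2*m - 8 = (m - 2)*(m + 4)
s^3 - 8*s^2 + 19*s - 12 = (s - 4)*(s - 3)*(s - 1)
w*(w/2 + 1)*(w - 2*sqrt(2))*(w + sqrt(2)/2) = w^4/2 - 3*sqrt(2)*w^3/4 + w^3 - 3*sqrt(2)*w^2/2 - w^2 - 2*w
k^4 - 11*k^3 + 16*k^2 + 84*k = k*(k - 7)*(k - 6)*(k + 2)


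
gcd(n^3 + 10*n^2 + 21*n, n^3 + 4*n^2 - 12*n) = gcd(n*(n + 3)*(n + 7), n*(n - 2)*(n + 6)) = n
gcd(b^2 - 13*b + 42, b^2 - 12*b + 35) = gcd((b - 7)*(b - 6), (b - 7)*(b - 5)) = b - 7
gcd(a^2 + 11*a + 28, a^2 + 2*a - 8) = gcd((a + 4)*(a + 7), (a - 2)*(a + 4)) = a + 4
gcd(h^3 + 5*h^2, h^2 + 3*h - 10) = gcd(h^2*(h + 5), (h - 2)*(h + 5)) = h + 5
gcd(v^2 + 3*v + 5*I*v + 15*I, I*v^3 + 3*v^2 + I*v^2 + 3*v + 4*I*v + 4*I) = 1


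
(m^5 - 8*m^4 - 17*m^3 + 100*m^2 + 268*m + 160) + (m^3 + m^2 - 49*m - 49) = m^5 - 8*m^4 - 16*m^3 + 101*m^2 + 219*m + 111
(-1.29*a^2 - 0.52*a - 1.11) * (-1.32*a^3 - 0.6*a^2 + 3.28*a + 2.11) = 1.7028*a^5 + 1.4604*a^4 - 2.454*a^3 - 3.7615*a^2 - 4.738*a - 2.3421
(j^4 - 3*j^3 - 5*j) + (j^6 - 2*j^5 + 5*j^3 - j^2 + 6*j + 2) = j^6 - 2*j^5 + j^4 + 2*j^3 - j^2 + j + 2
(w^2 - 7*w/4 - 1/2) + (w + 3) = w^2 - 3*w/4 + 5/2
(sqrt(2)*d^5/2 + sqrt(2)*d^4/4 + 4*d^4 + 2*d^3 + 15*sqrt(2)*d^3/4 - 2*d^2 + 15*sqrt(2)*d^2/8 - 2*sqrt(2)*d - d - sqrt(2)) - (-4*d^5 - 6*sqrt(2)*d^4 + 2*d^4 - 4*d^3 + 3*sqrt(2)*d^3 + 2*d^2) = sqrt(2)*d^5/2 + 4*d^5 + 2*d^4 + 25*sqrt(2)*d^4/4 + 3*sqrt(2)*d^3/4 + 6*d^3 - 4*d^2 + 15*sqrt(2)*d^2/8 - 2*sqrt(2)*d - d - sqrt(2)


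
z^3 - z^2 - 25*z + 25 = (z - 5)*(z - 1)*(z + 5)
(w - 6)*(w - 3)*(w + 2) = w^3 - 7*w^2 + 36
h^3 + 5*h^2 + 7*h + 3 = (h + 1)^2*(h + 3)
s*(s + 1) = s^2 + s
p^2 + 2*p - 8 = (p - 2)*(p + 4)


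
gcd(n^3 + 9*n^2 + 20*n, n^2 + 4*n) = n^2 + 4*n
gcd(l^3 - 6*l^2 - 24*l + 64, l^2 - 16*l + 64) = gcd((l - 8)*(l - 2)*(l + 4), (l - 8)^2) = l - 8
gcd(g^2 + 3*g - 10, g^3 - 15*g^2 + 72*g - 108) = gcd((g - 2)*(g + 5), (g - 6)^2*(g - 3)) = 1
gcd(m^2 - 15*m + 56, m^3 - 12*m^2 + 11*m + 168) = m^2 - 15*m + 56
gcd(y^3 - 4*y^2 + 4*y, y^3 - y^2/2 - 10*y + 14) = y^2 - 4*y + 4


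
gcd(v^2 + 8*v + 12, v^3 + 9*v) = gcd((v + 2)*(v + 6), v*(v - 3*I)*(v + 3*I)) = 1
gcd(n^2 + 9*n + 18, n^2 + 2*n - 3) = n + 3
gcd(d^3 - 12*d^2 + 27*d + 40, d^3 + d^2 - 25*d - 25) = d^2 - 4*d - 5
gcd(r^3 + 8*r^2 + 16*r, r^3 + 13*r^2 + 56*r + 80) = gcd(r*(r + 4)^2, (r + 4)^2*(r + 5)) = r^2 + 8*r + 16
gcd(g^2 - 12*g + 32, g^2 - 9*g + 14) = 1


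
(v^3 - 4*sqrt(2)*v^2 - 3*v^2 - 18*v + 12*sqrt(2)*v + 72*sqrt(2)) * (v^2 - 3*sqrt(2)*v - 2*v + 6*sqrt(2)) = v^5 - 7*sqrt(2)*v^4 - 5*v^4 + 12*v^3 + 35*sqrt(2)*v^3 - 84*v^2 + 84*sqrt(2)*v^2 - 252*sqrt(2)*v - 288*v + 864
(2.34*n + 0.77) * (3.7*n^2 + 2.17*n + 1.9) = 8.658*n^3 + 7.9268*n^2 + 6.1169*n + 1.463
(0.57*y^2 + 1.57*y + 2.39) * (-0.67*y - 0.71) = -0.3819*y^3 - 1.4566*y^2 - 2.716*y - 1.6969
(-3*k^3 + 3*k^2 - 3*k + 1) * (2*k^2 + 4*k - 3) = -6*k^5 - 6*k^4 + 15*k^3 - 19*k^2 + 13*k - 3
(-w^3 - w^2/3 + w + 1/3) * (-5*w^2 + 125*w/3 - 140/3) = 5*w^5 - 40*w^4 + 250*w^3/9 + 500*w^2/9 - 295*w/9 - 140/9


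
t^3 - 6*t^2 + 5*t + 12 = (t - 4)*(t - 3)*(t + 1)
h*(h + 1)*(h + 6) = h^3 + 7*h^2 + 6*h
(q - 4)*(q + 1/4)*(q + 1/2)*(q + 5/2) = q^4 - 3*q^3/4 - 11*q^2 - 123*q/16 - 5/4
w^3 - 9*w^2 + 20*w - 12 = (w - 6)*(w - 2)*(w - 1)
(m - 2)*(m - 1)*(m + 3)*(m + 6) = m^4 + 6*m^3 - 7*m^2 - 36*m + 36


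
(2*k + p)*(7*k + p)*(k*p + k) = 14*k^3*p + 14*k^3 + 9*k^2*p^2 + 9*k^2*p + k*p^3 + k*p^2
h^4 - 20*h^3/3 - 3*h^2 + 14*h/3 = h*(h - 7)*(h - 2/3)*(h + 1)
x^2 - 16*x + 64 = (x - 8)^2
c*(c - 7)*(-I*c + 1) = -I*c^3 + c^2 + 7*I*c^2 - 7*c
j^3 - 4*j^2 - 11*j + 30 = (j - 5)*(j - 2)*(j + 3)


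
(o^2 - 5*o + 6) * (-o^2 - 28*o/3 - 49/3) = -o^4 - 13*o^3/3 + 73*o^2/3 + 77*o/3 - 98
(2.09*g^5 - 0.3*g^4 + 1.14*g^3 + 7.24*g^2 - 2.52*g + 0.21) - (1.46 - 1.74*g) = 2.09*g^5 - 0.3*g^4 + 1.14*g^3 + 7.24*g^2 - 0.78*g - 1.25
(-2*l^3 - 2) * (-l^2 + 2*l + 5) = 2*l^5 - 4*l^4 - 10*l^3 + 2*l^2 - 4*l - 10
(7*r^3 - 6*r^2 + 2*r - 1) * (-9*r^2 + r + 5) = -63*r^5 + 61*r^4 + 11*r^3 - 19*r^2 + 9*r - 5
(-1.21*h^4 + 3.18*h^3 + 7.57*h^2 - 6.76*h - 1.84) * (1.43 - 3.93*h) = 4.7553*h^5 - 14.2277*h^4 - 25.2027*h^3 + 37.3919*h^2 - 2.4356*h - 2.6312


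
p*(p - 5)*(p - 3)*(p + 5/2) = p^4 - 11*p^3/2 - 5*p^2 + 75*p/2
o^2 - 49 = (o - 7)*(o + 7)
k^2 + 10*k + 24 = (k + 4)*(k + 6)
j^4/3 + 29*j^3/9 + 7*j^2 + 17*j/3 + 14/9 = (j/3 + 1/3)*(j + 2/3)*(j + 1)*(j + 7)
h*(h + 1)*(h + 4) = h^3 + 5*h^2 + 4*h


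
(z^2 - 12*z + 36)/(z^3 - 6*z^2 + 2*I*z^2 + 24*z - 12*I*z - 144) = (z - 6)/(z^2 + 2*I*z + 24)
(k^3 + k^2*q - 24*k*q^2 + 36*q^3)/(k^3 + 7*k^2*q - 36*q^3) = (k - 3*q)/(k + 3*q)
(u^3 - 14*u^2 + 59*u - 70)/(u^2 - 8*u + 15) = (u^2 - 9*u + 14)/(u - 3)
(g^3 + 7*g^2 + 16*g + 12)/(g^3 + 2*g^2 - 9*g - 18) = (g + 2)/(g - 3)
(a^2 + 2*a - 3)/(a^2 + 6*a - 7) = (a + 3)/(a + 7)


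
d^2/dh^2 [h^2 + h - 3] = 2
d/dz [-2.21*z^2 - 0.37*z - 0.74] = -4.42*z - 0.37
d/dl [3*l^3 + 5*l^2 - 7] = l*(9*l + 10)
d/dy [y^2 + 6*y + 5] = 2*y + 6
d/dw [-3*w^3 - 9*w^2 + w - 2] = -9*w^2 - 18*w + 1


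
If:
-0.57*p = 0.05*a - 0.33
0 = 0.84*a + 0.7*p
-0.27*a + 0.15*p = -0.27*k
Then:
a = -0.52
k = -0.87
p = 0.62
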